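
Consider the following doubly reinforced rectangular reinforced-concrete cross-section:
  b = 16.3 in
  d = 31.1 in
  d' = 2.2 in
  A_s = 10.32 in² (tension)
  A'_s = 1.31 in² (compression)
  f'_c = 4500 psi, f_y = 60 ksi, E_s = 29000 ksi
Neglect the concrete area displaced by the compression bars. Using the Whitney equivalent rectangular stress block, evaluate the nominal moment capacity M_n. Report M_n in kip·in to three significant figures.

M_n ≈ 16700 kip·in

Assume both steels yield.
a = (A_s − A'_s) f_y/(0.85 f'_c b) = (10.32 − 1.31) × 60/(0.85 × 4.5 × 16.3) = 8.671 in.
c = a/β₁ = 8.671/0.825 = 10.510 in; ε'_s = 0.003(c − d')/c = 0.0024 ≥ ε_y = 0.0021, so the compression steel yields.
M_n = (A_s − A'_s) f_y (d − a/2) + A'_s f_y (d − d') = 540.6 × (31.1 − 4.3355) + 78.6 × (31.1 − 2.2) = 14468.9 + 2271.5 = 16740.4 kip·in.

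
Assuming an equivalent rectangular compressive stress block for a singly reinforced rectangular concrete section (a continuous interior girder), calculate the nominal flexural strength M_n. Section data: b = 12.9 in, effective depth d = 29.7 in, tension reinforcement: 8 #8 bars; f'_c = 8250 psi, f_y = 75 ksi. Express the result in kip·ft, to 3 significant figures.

M_n ≈ 1070 kip·ft

A_s = 8 × 0.79 = 6.32 in².
T = A_s f_y = 6.32 × 75 = 474 kips.
a = T/(0.85 f'_c b) = 474/(0.85 × 8.25 × 12.9) = 5.240 in.
M_n = T(d − a/2) = 474 × (29.7 − 2.62) = 12835.9 kip·in = 12835.9/12 = 1069.66 kip·ft.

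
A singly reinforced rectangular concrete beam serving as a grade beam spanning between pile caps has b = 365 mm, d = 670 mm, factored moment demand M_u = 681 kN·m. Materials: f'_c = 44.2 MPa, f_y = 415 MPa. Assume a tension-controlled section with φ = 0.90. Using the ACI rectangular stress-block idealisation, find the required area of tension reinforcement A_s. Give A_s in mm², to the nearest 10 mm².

M_n = M_u/φ = 681/0.90 = 756.667 kN·m.
With M_n = 0.85 f'_c a b (d − a/2), solve the quadratic for a:
a = d − √(d² − 2M_n/(0.85 f'_c b)) = 670 − √(670² − 2 × 756.667×10⁶/(0.85 × 44.2 × 365)) = 88.16 mm.
A_s = 0.85 f'_c a b / f_y = 0.85 × 44.2 × 88.16 × 365 / 415 = 2913.1 mm².

A_s ≈ 2910 mm²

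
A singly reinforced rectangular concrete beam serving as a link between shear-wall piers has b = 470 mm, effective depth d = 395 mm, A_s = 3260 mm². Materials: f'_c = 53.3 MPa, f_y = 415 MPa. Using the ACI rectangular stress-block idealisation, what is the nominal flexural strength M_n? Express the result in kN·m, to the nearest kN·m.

M_n ≈ 491 kN·m

T = A_s f_y = 3260 × 415 = 1352900 N = 1352.9 kN.
From C = T: a = T/(0.85 f'_c b) = 1352900/(0.85 × 53.3 × 470) = 63.54 mm.
M_n = T(d − a/2) = 1352.9 kN × (395 − 31.77) mm = 491.41 kN·m.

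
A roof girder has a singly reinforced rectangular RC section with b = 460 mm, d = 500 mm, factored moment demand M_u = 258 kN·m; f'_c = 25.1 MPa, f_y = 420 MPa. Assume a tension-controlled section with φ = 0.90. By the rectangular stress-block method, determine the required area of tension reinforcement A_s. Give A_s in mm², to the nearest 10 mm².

A_s ≈ 1460 mm²

M_n = M_u/φ = 258/0.90 = 286.667 kN·m.
With M_n = 0.85 f'_c a b (d − a/2), solve the quadratic for a:
a = d − √(d² − 2M_n/(0.85 f'_c b)) = 500 − √(500² − 2 × 286.667×10⁶/(0.85 × 25.1 × 460)) = 62.30 mm.
A_s = 0.85 f'_c a b / f_y = 0.85 × 25.1 × 62.30 × 460 / 420 = 1455.8 mm².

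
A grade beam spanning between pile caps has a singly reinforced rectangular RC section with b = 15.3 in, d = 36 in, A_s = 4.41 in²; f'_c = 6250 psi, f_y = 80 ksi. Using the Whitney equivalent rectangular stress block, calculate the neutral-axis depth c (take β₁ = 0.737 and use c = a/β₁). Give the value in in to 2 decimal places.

c ≈ 5.89 in

T = A_s f_y = 4.41 × 80 = 352.8 kips.
a = T/(0.85 f'_c b) = 352.8/(0.85 × 6.25 × 15.3) = 4.3405 in.
With β₁ = 0.737, c = a/β₁ = 4.3405/0.737 = 5.89 in.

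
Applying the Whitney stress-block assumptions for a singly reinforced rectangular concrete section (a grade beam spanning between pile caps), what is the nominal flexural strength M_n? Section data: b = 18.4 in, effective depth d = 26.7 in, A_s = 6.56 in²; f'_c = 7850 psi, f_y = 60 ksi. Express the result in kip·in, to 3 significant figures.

M_n ≈ 9880 kip·in

T = A_s f_y = 6.56 × 60 = 393.6 kips.
a = T/(0.85 f'_c b) = 393.6/(0.85 × 7.85 × 18.4) = 3.206 in.
M_n = T(d − a/2) = 393.6 × (26.7 − 1.603) = 9878.2 kip·in.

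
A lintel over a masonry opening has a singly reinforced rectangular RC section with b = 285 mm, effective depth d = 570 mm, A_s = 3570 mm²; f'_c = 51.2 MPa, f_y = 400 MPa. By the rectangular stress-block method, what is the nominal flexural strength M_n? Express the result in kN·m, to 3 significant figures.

T = A_s f_y = 3570 × 400 = 1428000 N = 1428 kN.
From C = T: a = T/(0.85 f'_c b) = 1428000/(0.85 × 51.2 × 285) = 115.13 mm.
M_n = T(d − a/2) = 1428 kN × (570 − 57.565) mm = 731.76 kN·m.

M_n ≈ 732 kN·m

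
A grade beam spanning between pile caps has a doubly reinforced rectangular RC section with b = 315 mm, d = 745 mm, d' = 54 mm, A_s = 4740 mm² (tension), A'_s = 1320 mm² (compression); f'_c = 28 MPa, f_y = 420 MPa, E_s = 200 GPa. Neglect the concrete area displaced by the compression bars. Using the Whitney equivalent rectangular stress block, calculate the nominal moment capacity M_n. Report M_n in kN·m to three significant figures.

M_n ≈ 1320 kN·m

Assume both tension and compression steel yield.
Net tension couple steel: A_s − A'_s = 3420 mm².
a = (A_s − A'_s) f_y / (0.85 f'_c b) = 1436400/(0.85 × 28 × 315) = 191.60 mm.
c = a/β₁ = 191.60/0.85 = 225.41 mm; ε'_s = 0.003(c − d')/c = 0.0023 ≥ f_y/E_s = 0.0021, so compression steel does yield.
M_n = (A_s − A'_s) f_y (d − a/2) + A'_s f_y (d − d') = [1436400 × (745 − 95.8) + 554400 × (745 − 54)] × 10⁻⁶ = 932.51 + 383.09 = 1315.60 kN·m.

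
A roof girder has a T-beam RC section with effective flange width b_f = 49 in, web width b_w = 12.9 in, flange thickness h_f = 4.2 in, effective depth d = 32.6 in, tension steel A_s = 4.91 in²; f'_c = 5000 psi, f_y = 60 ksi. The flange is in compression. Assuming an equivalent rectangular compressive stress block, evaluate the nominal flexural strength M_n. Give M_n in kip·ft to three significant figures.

M_n ≈ 783 kip·ft

Tension: T = A_s f_y = 4.91 × 60 = 294.6 kips.
Try a within the flange: a = T/(0.85 f'_c b_f) = 294.6/(0.85 × 5 × 49) = 1.415 in.
Since a = 1.415 ≤ h_f = 4.2 in, the stress block lies entirely in the flange; analyse as a rectangular beam of width b_f.
M_n = T(d − a/2) = 294.6 × (32.6 − 0.7075) = 9395.5 kip·in.
M_n = 9395.5/12 = 782.96 kip·ft.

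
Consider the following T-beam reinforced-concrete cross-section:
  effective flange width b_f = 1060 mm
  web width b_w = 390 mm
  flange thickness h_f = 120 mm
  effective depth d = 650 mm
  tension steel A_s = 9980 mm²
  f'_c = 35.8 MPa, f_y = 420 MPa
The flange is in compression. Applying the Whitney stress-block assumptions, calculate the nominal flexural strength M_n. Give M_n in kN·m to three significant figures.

Tension: T = A_s f_y = 9980 × 420 = 4191600 N.
Try a within the flange: a = T/(0.85 f'_c b_f) = 4191600/(0.85 × 35.8 × 1060) = 129.95 mm.
a = 129.95 > h_f = 120 mm: the block extends into the web. Split into flange-overhang and web parts.
C_f = 0.85 f'_c (b_f − b_w) h_f = 0.85 × 35.8 × (1060 − 390) × 120 = 2446572 N.
Remaining web compression depth: a_w = (T − C_f)/(0.85 f'_c b_w) = (4191600 − 2446572)/(0.85 × 35.8 × 390) = 147.04 mm.
M_n = C_f(d − h_f/2) + (T − C_f)(d − a_w/2) = 2446572 × (650 − 60) + 1745028 × (650 − 73.52) = 1443.48 + 1005.97 = 2449.45 × 10⁶ N·mm.
M_n = 2449.45 kN·m.

M_n ≈ 2450 kN·m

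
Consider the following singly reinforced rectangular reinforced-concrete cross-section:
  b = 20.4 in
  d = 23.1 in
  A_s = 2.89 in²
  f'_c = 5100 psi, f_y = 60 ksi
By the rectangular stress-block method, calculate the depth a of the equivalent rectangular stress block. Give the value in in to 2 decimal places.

T = A_s f_y = 2.89 × 60 = 173.4 kips.
a = T/(0.85 f'_c b) = 173.4/(0.85 × 5.1 × 20.4) = 1.96 in.

a ≈ 1.96 in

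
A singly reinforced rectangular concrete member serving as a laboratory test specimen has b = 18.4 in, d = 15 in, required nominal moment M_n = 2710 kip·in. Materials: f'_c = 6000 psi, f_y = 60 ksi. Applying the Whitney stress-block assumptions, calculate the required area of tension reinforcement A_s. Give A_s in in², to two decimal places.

A_s ≈ 3.23 in²

From M_n = 0.85 f'_c a b (d − a/2):
a = d − √(d² − 2M_n/(0.85 f'_c b)) = 15 − √(15² − 2 × 2710/(0.85 × 6 × 18.4)) = 2.068 in.
A_s = 0.85 f'_c a b / f_y = 0.85 × 6 × 2.068 × 18.4 / 60 = 3.234 in².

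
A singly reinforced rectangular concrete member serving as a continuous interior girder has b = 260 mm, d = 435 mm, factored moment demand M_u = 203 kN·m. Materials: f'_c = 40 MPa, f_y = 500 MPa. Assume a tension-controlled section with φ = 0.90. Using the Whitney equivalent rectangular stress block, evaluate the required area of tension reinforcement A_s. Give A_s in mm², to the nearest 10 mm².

A_s ≈ 1120 mm²

M_n = M_u/φ = 203/0.90 = 225.556 kN·m.
With M_n = 0.85 f'_c a b (d − a/2), solve the quadratic for a:
a = d − √(d² − 2M_n/(0.85 f'_c b)) = 435 − √(435² − 2 × 225.556×10⁶/(0.85 × 40 × 260)) = 63.26 mm.
A_s = 0.85 f'_c a b / f_y = 0.85 × 40 × 63.26 × 260 / 500 = 1118.4 mm².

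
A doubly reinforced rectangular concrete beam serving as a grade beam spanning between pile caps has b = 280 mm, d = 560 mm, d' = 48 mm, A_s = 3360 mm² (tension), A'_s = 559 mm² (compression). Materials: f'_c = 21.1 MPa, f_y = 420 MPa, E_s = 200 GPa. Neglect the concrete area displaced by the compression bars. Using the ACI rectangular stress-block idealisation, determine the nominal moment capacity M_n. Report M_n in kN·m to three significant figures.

Assume both tension and compression steel yield.
Net tension couple steel: A_s − A'_s = 2801 mm².
a = (A_s − A'_s) f_y / (0.85 f'_c b) = 1176420/(0.85 × 21.1 × 280) = 234.26 mm.
c = a/β₁ = 234.26/0.85 = 275.60 mm; ε'_s = 0.003(c − d')/c = 0.0025 ≥ f_y/E_s = 0.0021, so compression steel does yield.
M_n = (A_s − A'_s) f_y (d − a/2) + A'_s f_y (d − d') = [1176420 × (560 − 117.13) + 234780 × (560 − 48)] × 10⁻⁶ = 521.00 + 120.21 = 641.21 kN·m.

M_n ≈ 641 kN·m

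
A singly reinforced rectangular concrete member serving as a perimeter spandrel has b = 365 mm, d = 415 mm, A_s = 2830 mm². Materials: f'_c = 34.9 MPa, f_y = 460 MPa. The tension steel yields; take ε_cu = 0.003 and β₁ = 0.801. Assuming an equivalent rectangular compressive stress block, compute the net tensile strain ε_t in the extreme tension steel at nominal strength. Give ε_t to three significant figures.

a = A_s f_y/(0.85 f'_c b) = 120.23 mm.
β₁ = 0.801, so c = a/β₁ = 120.23/0.801 = 150.10 mm.
From the linear strain diagram with ε_cu = 0.003: ε_t = 0.003 (d − c)/c = 0.003 × (415 − 150.10)/150.10 = 0.00529.
Since ε_t ≥ 0.005, the section is tension-controlled.

ε_t ≈ 0.00529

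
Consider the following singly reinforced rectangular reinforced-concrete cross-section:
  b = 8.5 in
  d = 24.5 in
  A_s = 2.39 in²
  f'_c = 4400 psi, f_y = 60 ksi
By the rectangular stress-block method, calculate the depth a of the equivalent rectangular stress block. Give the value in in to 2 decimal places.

a ≈ 4.51 in

T = A_s f_y = 2.39 × 60 = 143.4 kips.
a = T/(0.85 f'_c b) = 143.4/(0.85 × 4.4 × 8.5) = 4.51 in.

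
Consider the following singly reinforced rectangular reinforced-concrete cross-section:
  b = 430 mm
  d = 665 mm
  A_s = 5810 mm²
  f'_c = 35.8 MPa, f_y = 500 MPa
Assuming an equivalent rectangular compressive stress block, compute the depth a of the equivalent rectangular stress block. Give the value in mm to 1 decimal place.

T = A_s f_y = 5810 × 500 = 2905000 N = 2905 kN.
Setting C = 0.85 f'_c a b equal to T: a = 2905000/(0.85 × 35.8 × 430) = 222.0 mm.

a ≈ 222.0 mm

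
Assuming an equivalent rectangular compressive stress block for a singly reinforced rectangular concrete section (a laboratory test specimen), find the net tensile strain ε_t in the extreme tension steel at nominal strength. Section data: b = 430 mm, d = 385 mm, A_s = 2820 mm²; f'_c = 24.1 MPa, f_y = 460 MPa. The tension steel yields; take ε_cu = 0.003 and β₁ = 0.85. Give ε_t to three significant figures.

ε_t ≈ 0.00367

a = A_s f_y/(0.85 f'_c b) = 147.27 mm.
β₁ = 0.85, so c = a/β₁ = 147.27/0.85 = 173.26 mm.
From the linear strain diagram with ε_cu = 0.003: ε_t = 0.003 (d − c)/c = 0.003 × (385 − 173.26)/173.26 = 0.00367.
ε_t < 0.004 — the section is over-reinforced for flexure under ACI limits.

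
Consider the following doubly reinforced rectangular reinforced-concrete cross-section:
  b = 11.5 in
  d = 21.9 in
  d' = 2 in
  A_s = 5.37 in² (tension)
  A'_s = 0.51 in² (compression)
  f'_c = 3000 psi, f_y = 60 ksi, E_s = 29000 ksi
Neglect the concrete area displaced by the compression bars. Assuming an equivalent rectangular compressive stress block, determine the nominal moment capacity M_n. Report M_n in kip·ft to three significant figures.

M_n ≈ 462 kip·ft

Assume both steels yield.
a = (A_s − A'_s) f_y/(0.85 f'_c b) = (5.37 − 0.51) × 60/(0.85 × 3 × 11.5) = 9.944 in.
c = a/β₁ = 9.944/0.85 = 11.699 in; ε'_s = 0.003(c − d')/c = 0.0025 ≥ ε_y = 0.0021, so the compression steel yields.
M_n = (A_s − A'_s) f_y (d − a/2) + A'_s f_y (d − d') = 291.6 × (21.9 − 4.972) + 30.6 × (21.9 − 2) = 4936.2 + 608.9 = 5545.1 kip·in = 5545.1/12 = 462.09 kip·ft.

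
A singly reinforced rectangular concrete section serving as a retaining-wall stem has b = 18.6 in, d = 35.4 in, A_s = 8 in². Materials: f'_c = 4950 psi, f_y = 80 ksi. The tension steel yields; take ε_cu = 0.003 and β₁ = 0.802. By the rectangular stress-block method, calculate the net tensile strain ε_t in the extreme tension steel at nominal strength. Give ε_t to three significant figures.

a = A_s f_y/(0.85 f'_c b) = 8.178 in.
β₁ = 0.802, so c = a/β₁ = 8.178/0.802 = 10.197 in.
From the linear strain diagram with ε_cu = 0.003: ε_t = 0.003 (d − c)/c = 0.003 × (35.4 − 10.197)/10.197 = 0.00741.
Since ε_t ≥ 0.005, the section is tension-controlled.

ε_t ≈ 0.00741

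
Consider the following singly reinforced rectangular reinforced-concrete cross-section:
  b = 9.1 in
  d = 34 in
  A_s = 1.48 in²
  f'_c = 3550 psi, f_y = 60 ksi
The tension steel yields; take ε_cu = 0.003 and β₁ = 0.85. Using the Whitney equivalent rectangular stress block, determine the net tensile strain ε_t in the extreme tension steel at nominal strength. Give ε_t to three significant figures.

a = A_s f_y/(0.85 f'_c b) = 3.234 in.
β₁ = 0.85, so c = a/β₁ = 3.234/0.85 = 3.805 in.
From the linear strain diagram with ε_cu = 0.003: ε_t = 0.003 (d − c)/c = 0.003 × (34 − 3.805)/3.805 = 0.0238.
Since ε_t ≥ 0.005, the section is tension-controlled.

ε_t ≈ 0.0238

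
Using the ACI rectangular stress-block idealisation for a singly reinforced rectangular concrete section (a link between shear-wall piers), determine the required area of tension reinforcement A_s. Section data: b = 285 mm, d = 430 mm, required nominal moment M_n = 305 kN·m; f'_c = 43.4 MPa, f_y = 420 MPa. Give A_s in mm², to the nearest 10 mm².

A_s ≈ 1850 mm²

With M_n = 0.85 f'_c a b (d − a/2), solve the quadratic for a:
a = d − √(d² − 2M_n/(0.85 f'_c b)) = 430 − √(430² − 2 × 305×10⁶/(0.85 × 43.4 × 285)) = 73.80 mm.
A_s = 0.85 f'_c a b / f_y = 0.85 × 43.4 × 73.80 × 285 / 420 = 1847.4 mm².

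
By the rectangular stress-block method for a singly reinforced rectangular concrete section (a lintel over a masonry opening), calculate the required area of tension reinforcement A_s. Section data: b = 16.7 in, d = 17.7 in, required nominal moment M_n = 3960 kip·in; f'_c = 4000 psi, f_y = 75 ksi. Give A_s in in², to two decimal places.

From M_n = 0.85 f'_c a b (d − a/2):
a = d − √(d² − 2M_n/(0.85 f'_c b)) = 17.7 − √(17.7² − 2 × 3960/(0.85 × 4 × 16.7)) = 4.517 in.
A_s = 0.85 f'_c a b / f_y = 0.85 × 4 × 4.517 × 16.7 / 75 = 3.420 in².

A_s ≈ 3.42 in²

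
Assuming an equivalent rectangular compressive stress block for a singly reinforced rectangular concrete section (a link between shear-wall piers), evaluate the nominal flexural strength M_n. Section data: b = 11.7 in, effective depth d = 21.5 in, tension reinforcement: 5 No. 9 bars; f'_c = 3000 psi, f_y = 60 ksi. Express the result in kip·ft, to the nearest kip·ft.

A_s = 5 × 1 = 5 in².
T = A_s f_y = 5 × 60 = 300 kips.
a = T/(0.85 f'_c b) = 300/(0.85 × 3 × 11.7) = 10.055 in.
M_n = T(d − a/2) = 300 × (21.5 − 5.0275) = 4941.8 kip·in = 4941.8/12 = 411.82 kip·ft.

M_n ≈ 412 kip·ft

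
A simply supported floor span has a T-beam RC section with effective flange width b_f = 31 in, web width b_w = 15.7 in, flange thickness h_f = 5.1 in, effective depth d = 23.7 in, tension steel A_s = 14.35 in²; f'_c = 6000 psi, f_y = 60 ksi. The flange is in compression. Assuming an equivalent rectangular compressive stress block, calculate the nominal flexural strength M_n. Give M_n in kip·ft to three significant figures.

Tension: T = A_s f_y = 14.35 × 60 = 861 kips.
Try a within the flange: a = T/(0.85 f'_c b_f) = 861/(0.85 × 6 × 31) = 5.446 in.
a = 5.446 > h_f = 5.1 in: the block extends into the web. Split into flange-overhang and web parts.
C_f = 0.85 f'_c (b_f − b_w) h_f = 0.85 × 6 × (31 − 15.7) × 5.1 = 398.0 kips.
Remaining web compression depth: a_w = (T − C_f)/(0.85 f'_c b_w) = (861 − 398.0)/(0.85 × 6 × 15.7) = 5.782 in.
M_n = C_f(d − h_f/2) + (T − C_f)(d − a_w/2) = 398.0 × (23.7 − 2.55) + 463 × (23.7 − 2.891) = 8417.7 + 9634.6 = 18052.3 kip·in.
M_n = 18052.3/12 = 1504.36 kip·ft.

M_n ≈ 1500 kip·ft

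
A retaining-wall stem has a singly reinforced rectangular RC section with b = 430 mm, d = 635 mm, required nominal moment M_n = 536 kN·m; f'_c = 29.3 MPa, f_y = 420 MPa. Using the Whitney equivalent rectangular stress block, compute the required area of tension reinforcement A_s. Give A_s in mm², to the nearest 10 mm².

A_s ≈ 2150 mm²

With M_n = 0.85 f'_c a b (d − a/2), solve the quadratic for a:
a = d − √(d² − 2M_n/(0.85 f'_c b)) = 635 − √(635² − 2 × 536×10⁶/(0.85 × 29.3 × 430)) = 84.43 mm.
A_s = 0.85 f'_c a b / f_y = 0.85 × 29.3 × 84.43 × 430 / 420 = 2152.8 mm².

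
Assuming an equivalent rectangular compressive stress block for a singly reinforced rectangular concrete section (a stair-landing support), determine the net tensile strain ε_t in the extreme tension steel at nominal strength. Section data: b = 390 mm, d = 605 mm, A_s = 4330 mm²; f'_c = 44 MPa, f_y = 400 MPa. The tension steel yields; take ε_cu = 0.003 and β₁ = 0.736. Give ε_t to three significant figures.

a = A_s f_y/(0.85 f'_c b) = 118.74 mm.
β₁ = 0.736, so c = a/β₁ = 118.74/0.736 = 161.33 mm.
From the linear strain diagram with ε_cu = 0.003: ε_t = 0.003 (d − c)/c = 0.003 × (605 − 161.33)/161.33 = 0.00825.
Since ε_t ≥ 0.005, the section is tension-controlled.

ε_t ≈ 0.00825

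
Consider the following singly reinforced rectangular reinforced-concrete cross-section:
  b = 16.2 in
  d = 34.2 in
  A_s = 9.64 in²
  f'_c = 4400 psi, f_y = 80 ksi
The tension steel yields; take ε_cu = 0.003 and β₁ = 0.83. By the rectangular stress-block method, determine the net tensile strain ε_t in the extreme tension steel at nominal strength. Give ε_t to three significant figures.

a = A_s f_y/(0.85 f'_c b) = 12.729 in.
β₁ = 0.83, so c = a/β₁ = 12.729/0.83 = 15.336 in.
From the linear strain diagram with ε_cu = 0.003: ε_t = 0.003 (d − c)/c = 0.003 × (34.2 − 15.336)/15.336 = 0.00369.
ε_t < 0.004 — the section is over-reinforced for flexure under ACI limits.

ε_t ≈ 0.00369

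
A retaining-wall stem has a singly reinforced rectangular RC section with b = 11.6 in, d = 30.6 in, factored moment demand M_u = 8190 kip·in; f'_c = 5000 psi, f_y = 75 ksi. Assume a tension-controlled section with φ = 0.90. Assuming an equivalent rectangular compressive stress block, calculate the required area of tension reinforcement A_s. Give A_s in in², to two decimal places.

A_s ≈ 4.46 in²

M_n = M_u/φ = 8190/0.90 = 9100 kip·in.
From M_n = 0.85 f'_c a b (d − a/2):
a = d − √(d² − 2M_n/(0.85 f'_c b)) = 30.6 − √(30.6² − 2 × 9100/(0.85 × 5 × 11.6)) = 6.784 in.
A_s = 0.85 f'_c a b / f_y = 0.85 × 5 × 6.784 × 11.6 / 75 = 4.459 in².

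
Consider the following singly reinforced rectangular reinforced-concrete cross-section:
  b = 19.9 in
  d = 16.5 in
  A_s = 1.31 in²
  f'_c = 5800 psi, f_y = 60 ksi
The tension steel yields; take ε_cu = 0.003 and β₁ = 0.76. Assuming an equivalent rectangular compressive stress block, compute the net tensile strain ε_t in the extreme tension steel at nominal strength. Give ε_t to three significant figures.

a = A_s f_y/(0.85 f'_c b) = 0.801 in.
β₁ = 0.76, so c = a/β₁ = 0.801/0.76 = 1.054 in.
From the linear strain diagram with ε_cu = 0.003: ε_t = 0.003 (d − c)/c = 0.003 × (16.5 − 1.054)/1.054 = 0.0440.
Since ε_t ≥ 0.005, the section is tension-controlled.

ε_t ≈ 0.0440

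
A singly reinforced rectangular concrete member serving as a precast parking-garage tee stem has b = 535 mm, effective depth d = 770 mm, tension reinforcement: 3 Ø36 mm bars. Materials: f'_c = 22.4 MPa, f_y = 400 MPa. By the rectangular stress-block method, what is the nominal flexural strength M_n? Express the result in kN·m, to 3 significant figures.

A_s = 3 × 1018 = 3054 mm².
T = A_s f_y = 3054 × 400 = 1221600 N = 1221.6 kN.
From C = T: a = T/(0.85 f'_c b) = 1221600/(0.85 × 22.4 × 535) = 119.92 mm.
M_n = T(d − a/2) = 1221.6 kN × (770 − 59.96) mm = 867.38 kN·m.

M_n ≈ 867 kN·m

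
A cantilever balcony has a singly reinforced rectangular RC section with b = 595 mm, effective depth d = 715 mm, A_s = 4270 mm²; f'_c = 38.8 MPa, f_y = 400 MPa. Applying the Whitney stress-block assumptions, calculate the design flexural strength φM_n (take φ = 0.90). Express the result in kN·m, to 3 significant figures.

T = A_s f_y = 4270 × 400 = 1708000 N = 1708 kN.
From C = T: a = T/(0.85 f'_c b) = 1708000/(0.85 × 38.8 × 595) = 87.04 mm.
M_n = T(d − a/2) = 1708 kN × (715 − 43.52) mm = 1146.89 kN·m.
φM_n = 0.90 × 1146.89 = 1032.20 kN·m.

φM_n ≈ 1030 kN·m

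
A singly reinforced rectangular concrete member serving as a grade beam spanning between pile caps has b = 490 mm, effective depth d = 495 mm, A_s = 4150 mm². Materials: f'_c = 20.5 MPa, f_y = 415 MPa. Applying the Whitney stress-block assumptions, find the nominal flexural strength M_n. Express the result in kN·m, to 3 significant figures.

T = A_s f_y = 4150 × 415 = 1722250 N = 1722.25 kN.
From C = T: a = T/(0.85 f'_c b) = 1722250/(0.85 × 20.5 × 490) = 201.71 mm.
M_n = T(d − a/2) = 1722.25 kN × (495 − 100.855) mm = 678.82 kN·m.

M_n ≈ 679 kN·m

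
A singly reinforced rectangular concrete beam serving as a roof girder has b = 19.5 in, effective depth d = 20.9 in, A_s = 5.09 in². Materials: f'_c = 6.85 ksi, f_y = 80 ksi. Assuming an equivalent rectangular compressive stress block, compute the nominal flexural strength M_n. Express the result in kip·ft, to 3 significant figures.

M_n ≈ 648 kip·ft

T = A_s f_y = 5.09 × 80 = 407.2 kips.
a = T/(0.85 f'_c b) = 407.2/(0.85 × 6.85 × 19.5) = 3.586 in.
M_n = T(d − a/2) = 407.2 × (20.9 − 1.793) = 7780.4 kip·in = 7780.4/12 = 648.37 kip·ft.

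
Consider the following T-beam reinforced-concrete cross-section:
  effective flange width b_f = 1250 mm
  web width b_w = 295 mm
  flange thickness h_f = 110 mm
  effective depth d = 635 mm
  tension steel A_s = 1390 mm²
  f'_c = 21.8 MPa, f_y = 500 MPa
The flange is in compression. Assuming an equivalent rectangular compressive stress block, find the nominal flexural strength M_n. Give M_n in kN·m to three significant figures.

M_n ≈ 431 kN·m

Tension: T = A_s f_y = 1390 × 500 = 695000 N.
Try a within the flange: a = T/(0.85 f'_c b_f) = 695000/(0.85 × 21.8 × 1250) = 30.01 mm.
Since a = 30.01 ≤ h_f = 110 mm, the stress block lies entirely in the flange; analyse as a rectangular beam of width b_f.
M_n = T(d − a/2) = 695000 × (635 − 15.005) = 430.90 × 10⁶ N·mm.
M_n = 430.90 kN·m.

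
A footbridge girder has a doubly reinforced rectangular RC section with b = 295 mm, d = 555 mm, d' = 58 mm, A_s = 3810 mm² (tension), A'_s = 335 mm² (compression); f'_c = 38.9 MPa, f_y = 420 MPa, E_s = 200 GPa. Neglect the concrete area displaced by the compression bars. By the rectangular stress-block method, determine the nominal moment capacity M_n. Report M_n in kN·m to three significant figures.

M_n ≈ 771 kN·m

Assume both tension and compression steel yield.
Net tension couple steel: A_s − A'_s = 3475 mm².
a = (A_s − A'_s) f_y / (0.85 f'_c b) = 1459500/(0.85 × 38.9 × 295) = 149.63 mm.
c = a/β₁ = 149.63/0.772 = 193.82 mm; ε'_s = 0.003(c − d')/c = 0.0021 ≥ f_y/E_s = 0.0021, so compression steel does yield.
M_n = (A_s − A'_s) f_y (d − a/2) + A'_s f_y (d − d') = [1459500 × (555 − 74.815) + 140700 × (555 − 58)] × 10⁻⁶ = 700.83 + 69.93 = 770.76 kN·m.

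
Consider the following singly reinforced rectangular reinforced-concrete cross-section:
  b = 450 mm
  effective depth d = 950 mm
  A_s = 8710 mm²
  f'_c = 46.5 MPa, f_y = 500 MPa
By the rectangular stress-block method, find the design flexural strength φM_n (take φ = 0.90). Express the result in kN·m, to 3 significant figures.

φM_n ≈ 3240 kN·m

T = A_s f_y = 8710 × 500 = 4355000 N = 4355 kN.
From C = T: a = T/(0.85 f'_c b) = 4355000/(0.85 × 46.5 × 450) = 244.85 mm.
M_n = T(d − a/2) = 4355 kN × (950 − 122.425) mm = 3604.09 kN·m.
φM_n = 0.90 × 3604.09 = 3243.68 kN·m.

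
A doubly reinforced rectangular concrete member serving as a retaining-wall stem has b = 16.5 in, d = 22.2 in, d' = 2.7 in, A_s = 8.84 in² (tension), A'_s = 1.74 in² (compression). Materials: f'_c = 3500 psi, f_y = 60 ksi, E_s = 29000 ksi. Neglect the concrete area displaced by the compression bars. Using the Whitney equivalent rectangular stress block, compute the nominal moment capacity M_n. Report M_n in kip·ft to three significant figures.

Assume both steels yield.
a = (A_s − A'_s) f_y/(0.85 f'_c b) = (8.84 − 1.74) × 60/(0.85 × 3.5 × 16.5) = 8.678 in.
c = a/β₁ = 8.678/0.85 = 10.209 in; ε'_s = 0.003(c − d')/c = 0.0022 ≥ ε_y = 0.0021, so the compression steel yields.
M_n = (A_s − A'_s) f_y (d − a/2) + A'_s f_y (d − d') = 426 × (22.2 − 4.339) + 104.4 × (22.2 − 2.7) = 7608.8 + 2035.8 = 9644.6 kip·in = 9644.6/12 = 803.72 kip·ft.

M_n ≈ 804 kip·ft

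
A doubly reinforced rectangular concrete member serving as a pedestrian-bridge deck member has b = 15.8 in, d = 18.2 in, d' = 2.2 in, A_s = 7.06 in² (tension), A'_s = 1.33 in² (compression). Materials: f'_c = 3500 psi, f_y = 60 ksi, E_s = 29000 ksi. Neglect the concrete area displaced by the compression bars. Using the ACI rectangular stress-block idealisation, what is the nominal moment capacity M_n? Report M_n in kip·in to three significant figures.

Assume both steels yield.
a = (A_s − A'_s) f_y/(0.85 f'_c b) = (7.06 − 1.33) × 60/(0.85 × 3.5 × 15.8) = 7.314 in.
c = a/β₁ = 7.314/0.85 = 8.605 in; ε'_s = 0.003(c − d')/c = 0.0022 ≥ ε_y = 0.0021, so the compression steel yields.
M_n = (A_s − A'_s) f_y (d − a/2) + A'_s f_y (d − d') = 343.8 × (18.2 − 3.657) + 79.8 × (18.2 − 2.2) = 4999.9 + 1276.8 = 6276.7 kip·in.

M_n ≈ 6280 kip·in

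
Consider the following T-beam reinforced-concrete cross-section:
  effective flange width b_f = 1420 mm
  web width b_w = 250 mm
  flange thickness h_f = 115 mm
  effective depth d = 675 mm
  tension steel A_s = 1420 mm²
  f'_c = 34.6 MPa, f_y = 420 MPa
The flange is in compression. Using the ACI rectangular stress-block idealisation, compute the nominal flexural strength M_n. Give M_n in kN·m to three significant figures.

Tension: T = A_s f_y = 1420 × 420 = 596400 N.
Try a within the flange: a = T/(0.85 f'_c b_f) = 596400/(0.85 × 34.6 × 1420) = 14.28 mm.
Since a = 14.28 ≤ h_f = 115 mm, the stress block lies entirely in the flange; analyse as a rectangular beam of width b_f.
M_n = T(d − a/2) = 596400 × (675 − 7.14) = 398.31 × 10⁶ N·mm.
M_n = 398.31 kN·m.

M_n ≈ 398 kN·m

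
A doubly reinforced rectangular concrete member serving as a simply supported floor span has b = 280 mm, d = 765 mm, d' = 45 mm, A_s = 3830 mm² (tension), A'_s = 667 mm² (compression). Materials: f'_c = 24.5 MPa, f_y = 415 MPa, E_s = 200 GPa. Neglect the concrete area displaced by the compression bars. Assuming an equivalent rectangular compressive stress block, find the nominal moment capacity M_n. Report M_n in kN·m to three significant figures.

Assume both tension and compression steel yield.
Net tension couple steel: A_s − A'_s = 3163 mm².
a = (A_s − A'_s) f_y / (0.85 f'_c b) = 1312645/(0.85 × 24.5 × 280) = 225.11 mm.
c = a/β₁ = 225.11/0.85 = 264.84 mm; ε'_s = 0.003(c − d')/c = 0.0025 ≥ f_y/E_s = 0.0021, so compression steel does yield.
M_n = (A_s − A'_s) f_y (d − a/2) + A'_s f_y (d − d') = [1312645 × (765 − 112.555) + 276805 × (765 − 45)] × 10⁻⁶ = 856.43 + 199.30 = 1055.73 kN·m.

M_n ≈ 1060 kN·m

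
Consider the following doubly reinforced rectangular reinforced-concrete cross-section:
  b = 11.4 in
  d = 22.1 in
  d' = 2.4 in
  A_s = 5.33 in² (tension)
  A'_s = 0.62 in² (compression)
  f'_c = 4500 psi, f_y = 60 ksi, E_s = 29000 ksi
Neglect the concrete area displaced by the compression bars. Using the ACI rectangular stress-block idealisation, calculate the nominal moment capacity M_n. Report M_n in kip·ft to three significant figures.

M_n ≈ 505 kip·ft

Assume both steels yield.
a = (A_s − A'_s) f_y/(0.85 f'_c b) = (5.33 − 0.62) × 60/(0.85 × 4.5 × 11.4) = 6.481 in.
c = a/β₁ = 6.481/0.825 = 7.856 in; ε'_s = 0.003(c − d')/c = 0.0021 ≥ ε_y = 0.0021, so the compression steel yields.
M_n = (A_s − A'_s) f_y (d − a/2) + A'_s f_y (d − d') = 282.6 × (22.1 − 3.2405) + 37.2 × (22.1 − 2.4) = 5329.7 + 732.8 = 6062.5 kip·in = 6062.5/12 = 505.21 kip·ft.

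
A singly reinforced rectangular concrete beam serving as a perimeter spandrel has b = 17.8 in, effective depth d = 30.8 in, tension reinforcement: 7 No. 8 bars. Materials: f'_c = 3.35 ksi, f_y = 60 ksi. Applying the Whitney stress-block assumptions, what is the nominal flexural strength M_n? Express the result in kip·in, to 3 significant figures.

A_s = 7 × 0.79 = 5.53 in².
T = A_s f_y = 5.53 × 60 = 331.8 kips.
a = T/(0.85 f'_c b) = 331.8/(0.85 × 3.35 × 17.8) = 6.546 in.
M_n = T(d − a/2) = 331.8 × (30.8 − 3.273) = 9133.5 kip·in.

M_n ≈ 9130 kip·in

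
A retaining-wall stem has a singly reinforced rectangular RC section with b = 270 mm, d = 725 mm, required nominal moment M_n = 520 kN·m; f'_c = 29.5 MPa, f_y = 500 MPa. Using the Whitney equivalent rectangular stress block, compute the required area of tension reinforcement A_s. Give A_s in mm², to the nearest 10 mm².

A_s ≈ 1560 mm²

With M_n = 0.85 f'_c a b (d − a/2), solve the quadratic for a:
a = d − √(d² − 2M_n/(0.85 f'_c b)) = 725 − √(725² − 2 × 520×10⁶/(0.85 × 29.5 × 270)) = 115.07 mm.
A_s = 0.85 f'_c a b / f_y = 0.85 × 29.5 × 115.07 × 270 / 500 = 1558.1 mm².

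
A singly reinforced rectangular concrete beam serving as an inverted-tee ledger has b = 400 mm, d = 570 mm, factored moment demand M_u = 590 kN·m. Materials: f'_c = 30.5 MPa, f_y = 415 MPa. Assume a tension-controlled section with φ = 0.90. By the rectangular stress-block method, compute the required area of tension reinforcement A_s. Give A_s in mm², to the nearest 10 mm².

A_s ≈ 3110 mm²

M_n = M_u/φ = 590/0.90 = 655.556 kN·m.
With M_n = 0.85 f'_c a b (d − a/2), solve the quadratic for a:
a = d − √(d² − 2M_n/(0.85 f'_c b)) = 570 − √(570² − 2 × 655.556×10⁶/(0.85 × 30.5 × 400)) = 124.50 mm.
A_s = 0.85 f'_c a b / f_y = 0.85 × 30.5 × 124.50 × 400 / 415 = 3111.0 mm².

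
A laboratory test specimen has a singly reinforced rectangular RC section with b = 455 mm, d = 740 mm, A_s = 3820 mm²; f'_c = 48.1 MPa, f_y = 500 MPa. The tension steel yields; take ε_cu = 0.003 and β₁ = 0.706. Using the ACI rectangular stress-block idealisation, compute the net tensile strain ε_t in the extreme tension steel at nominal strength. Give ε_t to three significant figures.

a = A_s f_y/(0.85 f'_c b) = 102.67 mm.
β₁ = 0.706, so c = a/β₁ = 102.67/0.706 = 145.42 mm.
From the linear strain diagram with ε_cu = 0.003: ε_t = 0.003 (d − c)/c = 0.003 × (740 − 145.42)/145.42 = 0.0123.
Since ε_t ≥ 0.005, the section is tension-controlled.

ε_t ≈ 0.0123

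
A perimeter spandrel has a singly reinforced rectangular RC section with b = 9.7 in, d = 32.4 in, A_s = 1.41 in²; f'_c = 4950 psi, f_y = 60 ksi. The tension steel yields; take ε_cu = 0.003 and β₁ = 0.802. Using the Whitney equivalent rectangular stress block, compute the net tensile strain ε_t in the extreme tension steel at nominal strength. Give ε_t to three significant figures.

ε_t ≈ 0.0346

a = A_s f_y/(0.85 f'_c b) = 2.073 in.
β₁ = 0.802, so c = a/β₁ = 2.073/0.802 = 2.585 in.
From the linear strain diagram with ε_cu = 0.003: ε_t = 0.003 (d − c)/c = 0.003 × (32.4 − 2.585)/2.585 = 0.0346.
Since ε_t ≥ 0.005, the section is tension-controlled.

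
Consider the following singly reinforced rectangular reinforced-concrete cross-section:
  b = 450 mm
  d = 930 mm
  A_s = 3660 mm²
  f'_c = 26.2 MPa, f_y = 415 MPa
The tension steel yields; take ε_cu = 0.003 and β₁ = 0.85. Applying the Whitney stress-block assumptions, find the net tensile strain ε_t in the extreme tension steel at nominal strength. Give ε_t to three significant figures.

a = A_s f_y/(0.85 f'_c b) = 151.56 mm.
β₁ = 0.85, so c = a/β₁ = 151.56/0.85 = 178.31 mm.
From the linear strain diagram with ε_cu = 0.003: ε_t = 0.003 (d − c)/c = 0.003 × (930 − 178.31)/178.31 = 0.0126.
Since ε_t ≥ 0.005, the section is tension-controlled.

ε_t ≈ 0.0126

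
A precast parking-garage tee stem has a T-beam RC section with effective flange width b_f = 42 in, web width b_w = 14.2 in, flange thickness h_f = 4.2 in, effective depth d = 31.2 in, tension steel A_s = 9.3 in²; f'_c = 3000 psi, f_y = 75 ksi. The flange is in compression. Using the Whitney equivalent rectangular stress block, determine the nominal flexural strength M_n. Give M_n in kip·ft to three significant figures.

M_n ≈ 1580 kip·ft

Tension: T = A_s f_y = 9.3 × 75 = 697.5 kips.
Try a within the flange: a = T/(0.85 f'_c b_f) = 697.5/(0.85 × 3 × 42) = 6.513 in.
a = 6.513 > h_f = 4.2 in: the block extends into the web. Split into flange-overhang and web parts.
C_f = 0.85 f'_c (b_f − b_w) h_f = 0.85 × 3 × (42 − 14.2) × 4.2 = 297.7 kips.
Remaining web compression depth: a_w = (T − C_f)/(0.85 f'_c b_w) = (697.5 − 297.7)/(0.85 × 3 × 14.2) = 11.041 in.
M_n = C_f(d − h_f/2) + (T − C_f)(d − a_w/2) = 297.7 × (31.2 − 2.1) + 399.8 × (31.2 − 5.5205) = 8663.1 + 10266.7 = 18929.8 kip·in.
M_n = 18929.8/12 = 1577.48 kip·ft.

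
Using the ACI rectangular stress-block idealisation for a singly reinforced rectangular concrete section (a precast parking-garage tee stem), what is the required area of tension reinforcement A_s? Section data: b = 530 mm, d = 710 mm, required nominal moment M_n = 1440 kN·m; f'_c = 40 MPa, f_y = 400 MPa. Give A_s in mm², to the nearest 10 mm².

A_s ≈ 5550 mm²

With M_n = 0.85 f'_c a b (d − a/2), solve the quadratic for a:
a = d − √(d² − 2M_n/(0.85 f'_c b)) = 710 − √(710² − 2 × 1440×10⁶/(0.85 × 40 × 530)) = 123.25 mm.
A_s = 0.85 f'_c a b / f_y = 0.85 × 40 × 123.25 × 530 / 400 = 5552.4 mm².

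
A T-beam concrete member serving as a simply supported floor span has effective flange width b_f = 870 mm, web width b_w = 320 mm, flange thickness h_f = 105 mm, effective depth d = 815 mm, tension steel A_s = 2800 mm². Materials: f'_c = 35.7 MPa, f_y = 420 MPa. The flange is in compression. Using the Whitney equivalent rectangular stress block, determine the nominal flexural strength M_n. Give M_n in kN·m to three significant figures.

Tension: T = A_s f_y = 2800 × 420 = 1176000 N.
Try a within the flange: a = T/(0.85 f'_c b_f) = 1176000/(0.85 × 35.7 × 870) = 44.55 mm.
Since a = 44.55 ≤ h_f = 105 mm, the stress block lies entirely in the flange; analyse as a rectangular beam of width b_f.
M_n = T(d − a/2) = 1176000 × (815 − 22.275) = 932.24 × 10⁶ N·mm.
M_n = 932.24 kN·m.

M_n ≈ 932 kN·m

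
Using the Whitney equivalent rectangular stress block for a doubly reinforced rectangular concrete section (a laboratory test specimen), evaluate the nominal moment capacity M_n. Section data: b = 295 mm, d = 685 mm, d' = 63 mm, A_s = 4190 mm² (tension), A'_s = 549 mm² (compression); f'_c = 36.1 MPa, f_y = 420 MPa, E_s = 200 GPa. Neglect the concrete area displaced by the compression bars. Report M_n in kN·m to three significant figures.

M_n ≈ 1060 kN·m

Assume both tension and compression steel yield.
Net tension couple steel: A_s − A'_s = 3641 mm².
a = (A_s − A'_s) f_y / (0.85 f'_c b) = 1529220/(0.85 × 36.1 × 295) = 168.94 mm.
c = a/β₁ = 168.94/0.792 = 213.31 mm; ε'_s = 0.003(c − d')/c = 0.0021 ≥ f_y/E_s = 0.0021, so compression steel does yield.
M_n = (A_s − A'_s) f_y (d − a/2) + A'_s f_y (d − d') = [1529220 × (685 − 84.47) + 230580 × (685 − 63)] × 10⁻⁶ = 918.34 + 143.42 = 1061.76 kN·m.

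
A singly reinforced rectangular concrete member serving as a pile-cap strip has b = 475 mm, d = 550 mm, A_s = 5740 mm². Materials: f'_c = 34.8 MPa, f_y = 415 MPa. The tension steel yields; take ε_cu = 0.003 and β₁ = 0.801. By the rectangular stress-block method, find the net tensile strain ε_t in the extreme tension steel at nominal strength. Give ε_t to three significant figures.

a = A_s f_y/(0.85 f'_c b) = 169.54 mm.
β₁ = 0.801, so c = a/β₁ = 169.54/0.801 = 211.66 mm.
From the linear strain diagram with ε_cu = 0.003: ε_t = 0.003 (d − c)/c = 0.003 × (550 − 211.66)/211.66 = 0.00480.
ε_t is between 0.004 and 0.005 — transition zone.

ε_t ≈ 0.00480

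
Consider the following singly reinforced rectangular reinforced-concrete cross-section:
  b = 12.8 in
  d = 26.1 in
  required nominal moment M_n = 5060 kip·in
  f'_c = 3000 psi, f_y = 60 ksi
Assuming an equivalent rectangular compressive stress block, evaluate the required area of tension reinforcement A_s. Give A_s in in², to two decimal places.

From M_n = 0.85 f'_c a b (d − a/2):
a = d − √(d² − 2M_n/(0.85 f'_c b)) = 26.1 − √(26.1² − 2 × 5060/(0.85 × 3 × 12.8)) = 6.834 in.
A_s = 0.85 f'_c a b / f_y = 0.85 × 3 × 6.834 × 12.8 / 60 = 3.718 in².

A_s ≈ 3.72 in²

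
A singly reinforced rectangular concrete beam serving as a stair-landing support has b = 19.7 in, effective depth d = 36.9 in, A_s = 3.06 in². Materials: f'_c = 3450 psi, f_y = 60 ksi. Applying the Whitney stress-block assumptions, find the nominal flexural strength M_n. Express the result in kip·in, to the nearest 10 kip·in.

T = A_s f_y = 3.06 × 60 = 183.6 kips.
a = T/(0.85 f'_c b) = 183.6/(0.85 × 3.45 × 19.7) = 3.178 in.
M_n = T(d − a/2) = 183.6 × (36.9 − 1.589) = 6483.1 kip·in.

M_n ≈ 6480 kip·in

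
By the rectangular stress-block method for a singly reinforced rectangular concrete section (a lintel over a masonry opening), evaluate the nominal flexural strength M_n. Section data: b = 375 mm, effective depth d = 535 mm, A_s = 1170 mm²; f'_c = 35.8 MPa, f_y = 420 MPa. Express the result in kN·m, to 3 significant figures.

T = A_s f_y = 1170 × 420 = 491400 N = 491.4 kN.
From C = T: a = T/(0.85 f'_c b) = 491400/(0.85 × 35.8 × 375) = 43.06 mm.
M_n = T(d − a/2) = 491.4 kN × (535 − 21.53) mm = 252.32 kN·m.

M_n ≈ 252 kN·m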